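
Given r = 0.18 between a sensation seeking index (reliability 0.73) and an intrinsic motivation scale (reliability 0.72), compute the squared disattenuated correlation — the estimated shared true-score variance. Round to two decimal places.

0.06

Disattenuated r = 0.18 / √(0.73 × 0.72) = 0.18 / 0.7250 = 0.2483.
Shared true-score variance = 0.2483² = 0.0617 ≈ 0.06.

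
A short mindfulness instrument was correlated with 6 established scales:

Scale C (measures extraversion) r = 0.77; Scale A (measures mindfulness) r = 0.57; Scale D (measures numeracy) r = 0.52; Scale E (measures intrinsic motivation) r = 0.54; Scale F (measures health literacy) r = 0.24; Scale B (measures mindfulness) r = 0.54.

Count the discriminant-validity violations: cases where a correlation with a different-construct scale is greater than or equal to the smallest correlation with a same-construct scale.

2

Convergent (same construct = mindfulness): Scale A, Scale B.
Smallest convergent = 0.54. Discriminant values: 0.77, 0.52, 0.54, 0.24; count ≥ 0.54 → 2.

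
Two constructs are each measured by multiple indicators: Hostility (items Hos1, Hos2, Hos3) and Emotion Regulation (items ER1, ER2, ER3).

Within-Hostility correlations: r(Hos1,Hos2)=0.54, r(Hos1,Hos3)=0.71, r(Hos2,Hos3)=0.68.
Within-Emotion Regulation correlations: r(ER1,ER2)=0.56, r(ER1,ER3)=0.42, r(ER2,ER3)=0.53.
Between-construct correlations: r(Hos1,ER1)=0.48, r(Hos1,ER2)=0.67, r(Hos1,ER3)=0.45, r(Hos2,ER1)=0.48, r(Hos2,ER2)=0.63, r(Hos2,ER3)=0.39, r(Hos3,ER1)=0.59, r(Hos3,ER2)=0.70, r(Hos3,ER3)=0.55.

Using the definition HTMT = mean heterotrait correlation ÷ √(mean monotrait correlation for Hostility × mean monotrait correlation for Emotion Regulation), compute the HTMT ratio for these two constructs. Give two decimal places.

0.96

Between-construct mean = 4.94/9 = 0.5489.
Mean within-Hos = 1.93/3 = 0.6433; mean within-ER = 1.51/3 = 0.5033.
Geometric mean = √(0.6433 × 0.5033) = 0.5690.
HTMT = 0.5489 / 0.5690 = 0.96.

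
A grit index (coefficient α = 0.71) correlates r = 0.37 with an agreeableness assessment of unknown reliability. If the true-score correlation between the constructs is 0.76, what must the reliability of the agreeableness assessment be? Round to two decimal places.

r_true = r_obs / √(r_xx · r_yy) ⇒ 0.76 = 0.37 / √(0.71 · r_yy).
√(0.71 · r_yy) = 0.37 / 0.76 = 0.4868; 0.71 · r_yy = 0.2370; r_yy = 0.2370 / 0.71 ≈ 0.33.

0.33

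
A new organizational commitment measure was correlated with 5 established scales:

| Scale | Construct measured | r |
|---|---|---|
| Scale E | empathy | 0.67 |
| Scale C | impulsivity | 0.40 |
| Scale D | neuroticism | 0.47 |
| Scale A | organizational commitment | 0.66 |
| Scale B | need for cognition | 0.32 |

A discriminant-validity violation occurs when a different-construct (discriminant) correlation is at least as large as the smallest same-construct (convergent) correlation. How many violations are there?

1

Convergent (same construct = organizational commitment): Scale A.
Smallest convergent = 0.66. Discriminant values: 0.67, 0.40, 0.47, 0.32; count ≥ 0.66 → 1.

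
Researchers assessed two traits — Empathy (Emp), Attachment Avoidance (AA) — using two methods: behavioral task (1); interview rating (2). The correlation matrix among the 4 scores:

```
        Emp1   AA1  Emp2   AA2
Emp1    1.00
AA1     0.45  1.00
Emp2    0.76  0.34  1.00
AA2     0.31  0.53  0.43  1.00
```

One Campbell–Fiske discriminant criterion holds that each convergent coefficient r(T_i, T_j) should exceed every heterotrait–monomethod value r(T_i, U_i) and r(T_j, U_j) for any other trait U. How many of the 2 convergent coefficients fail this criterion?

0

Checking each validity diagonal entry against its comparison values:
Emp (methods 1·2): 0.76 vs {0.45, 0.43} → pass.
AA (methods 1·2): 0.53 vs {0.45, 0.43} → pass.
0 of 2 fail.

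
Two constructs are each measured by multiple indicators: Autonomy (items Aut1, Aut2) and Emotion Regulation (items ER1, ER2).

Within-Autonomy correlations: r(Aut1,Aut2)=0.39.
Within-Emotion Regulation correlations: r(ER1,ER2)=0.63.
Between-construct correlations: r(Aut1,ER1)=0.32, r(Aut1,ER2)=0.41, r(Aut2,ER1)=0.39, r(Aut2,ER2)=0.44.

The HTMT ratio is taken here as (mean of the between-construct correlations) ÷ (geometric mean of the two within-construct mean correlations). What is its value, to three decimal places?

Mean heterotrait r = 1.56/4 = 0.3900.
Mean within-Aut = 0.39/1 = 0.3900; mean within-ER = 0.63/1 = 0.6300.
Geometric mean = √(0.3900 × 0.6300) = 0.4957.
HTMT = 0.3900 / 0.4957 = 0.787.

0.787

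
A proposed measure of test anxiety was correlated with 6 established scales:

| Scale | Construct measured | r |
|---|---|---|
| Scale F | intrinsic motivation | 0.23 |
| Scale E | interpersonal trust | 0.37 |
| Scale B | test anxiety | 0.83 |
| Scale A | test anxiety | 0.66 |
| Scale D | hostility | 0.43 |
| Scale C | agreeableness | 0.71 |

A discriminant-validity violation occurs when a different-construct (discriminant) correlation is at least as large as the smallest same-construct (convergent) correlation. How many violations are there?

1

Convergent (same construct = test anxiety): Scale B, Scale A.
Smallest convergent = 0.66. Discriminant values: 0.23, 0.37, 0.43, 0.71; count ≥ 0.66 → 1.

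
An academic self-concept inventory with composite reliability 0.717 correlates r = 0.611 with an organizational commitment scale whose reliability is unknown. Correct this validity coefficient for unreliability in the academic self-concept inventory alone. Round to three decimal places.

0.722

Single correction: r_c = r_obs / √r_xx = 0.611 / √0.717 = 0.611 / 0.8468 ≈ 0.722.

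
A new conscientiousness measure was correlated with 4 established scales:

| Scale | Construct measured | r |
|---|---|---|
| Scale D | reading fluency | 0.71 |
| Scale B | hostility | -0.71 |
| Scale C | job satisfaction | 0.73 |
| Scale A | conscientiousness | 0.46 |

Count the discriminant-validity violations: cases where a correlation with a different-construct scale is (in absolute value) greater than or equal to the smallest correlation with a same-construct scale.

3

Convergent (same construct = conscientiousness): Scale A.
Smallest convergent = 0.46. Discriminant |r|: 0.71, 0.71, 0.73; count ≥ 0.46 → 3.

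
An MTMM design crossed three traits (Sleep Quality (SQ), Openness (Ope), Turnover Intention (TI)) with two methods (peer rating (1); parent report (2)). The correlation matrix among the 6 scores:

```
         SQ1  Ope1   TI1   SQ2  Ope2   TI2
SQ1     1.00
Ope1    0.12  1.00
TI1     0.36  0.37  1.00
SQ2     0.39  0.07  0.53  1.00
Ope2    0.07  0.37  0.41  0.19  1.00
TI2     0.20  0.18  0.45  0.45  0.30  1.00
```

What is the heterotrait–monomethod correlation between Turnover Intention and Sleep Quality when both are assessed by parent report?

0.45

Different traits, same method: r(TI2, SQ2) = 0.45.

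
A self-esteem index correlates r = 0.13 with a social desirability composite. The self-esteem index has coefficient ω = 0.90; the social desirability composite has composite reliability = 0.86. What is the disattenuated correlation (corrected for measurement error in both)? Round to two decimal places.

0.15

r_true = r_obs / √(r_xx · r_yy) = 0.13 / √(0.90 × 0.86) = 0.13 / √0.7740 = 0.13 / 0.8798 ≈ 0.15.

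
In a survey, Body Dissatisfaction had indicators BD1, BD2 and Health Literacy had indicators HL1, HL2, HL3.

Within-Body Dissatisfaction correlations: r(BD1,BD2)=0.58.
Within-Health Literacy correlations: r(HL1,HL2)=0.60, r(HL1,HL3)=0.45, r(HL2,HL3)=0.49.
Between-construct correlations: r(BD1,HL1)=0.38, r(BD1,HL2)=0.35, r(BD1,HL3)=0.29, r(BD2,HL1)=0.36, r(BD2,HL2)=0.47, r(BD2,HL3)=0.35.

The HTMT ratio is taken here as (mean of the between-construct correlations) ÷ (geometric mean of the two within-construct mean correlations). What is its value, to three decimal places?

Mean between = 2.20/6 = 0.3667.
Mean within-BD = 0.58/1 = 0.5800; mean within-HL = 1.54/3 = 0.5133.
Geometric mean = √(0.5800 × 0.5133) = 0.5456.
HTMT = 0.3667 / 0.5456 = 0.672.

0.672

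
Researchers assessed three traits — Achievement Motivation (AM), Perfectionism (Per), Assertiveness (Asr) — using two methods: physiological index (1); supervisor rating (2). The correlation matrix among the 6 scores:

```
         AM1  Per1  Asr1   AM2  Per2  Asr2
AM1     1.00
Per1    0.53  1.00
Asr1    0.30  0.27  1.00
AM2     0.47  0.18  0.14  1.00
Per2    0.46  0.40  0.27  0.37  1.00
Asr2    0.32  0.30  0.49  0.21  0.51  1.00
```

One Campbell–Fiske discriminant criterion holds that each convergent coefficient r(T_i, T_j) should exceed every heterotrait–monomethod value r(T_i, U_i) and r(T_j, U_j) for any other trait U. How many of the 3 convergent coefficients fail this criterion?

3

Each convergent coefficient versus the relevant comparison correlations:
AM (methods 1·2): 0.47 vs {0.53, 0.37, 0.30, 0.21} → fail.
Per (methods 1·2): 0.40 vs {0.53, 0.37, 0.27, 0.51} → fail.
Asr (methods 1·2): 0.49 vs {0.30, 0.21, 0.27, 0.51} → fail.
3 of 3 fail.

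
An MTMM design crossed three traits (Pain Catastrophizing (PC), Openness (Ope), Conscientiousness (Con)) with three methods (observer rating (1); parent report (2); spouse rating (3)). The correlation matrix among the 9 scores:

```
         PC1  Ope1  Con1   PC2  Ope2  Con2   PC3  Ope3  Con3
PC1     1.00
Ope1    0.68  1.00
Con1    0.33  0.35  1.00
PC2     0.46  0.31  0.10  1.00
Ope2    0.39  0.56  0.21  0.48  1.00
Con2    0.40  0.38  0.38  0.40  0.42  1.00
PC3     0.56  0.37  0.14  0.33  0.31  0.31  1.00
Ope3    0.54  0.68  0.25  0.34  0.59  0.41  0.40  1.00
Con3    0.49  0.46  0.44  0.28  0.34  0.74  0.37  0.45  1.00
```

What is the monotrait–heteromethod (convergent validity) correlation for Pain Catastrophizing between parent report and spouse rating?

0.33

Same trait (PC), different methods: r(PC2, PC3) = 0.33.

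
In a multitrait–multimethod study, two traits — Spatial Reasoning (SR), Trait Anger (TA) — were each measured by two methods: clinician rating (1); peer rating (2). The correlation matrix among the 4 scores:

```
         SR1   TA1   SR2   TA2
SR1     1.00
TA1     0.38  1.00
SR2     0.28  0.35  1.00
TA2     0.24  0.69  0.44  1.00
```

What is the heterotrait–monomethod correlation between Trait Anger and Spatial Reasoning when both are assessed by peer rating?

0.44

Different traits, same method: r(TA2, SR2) = 0.44.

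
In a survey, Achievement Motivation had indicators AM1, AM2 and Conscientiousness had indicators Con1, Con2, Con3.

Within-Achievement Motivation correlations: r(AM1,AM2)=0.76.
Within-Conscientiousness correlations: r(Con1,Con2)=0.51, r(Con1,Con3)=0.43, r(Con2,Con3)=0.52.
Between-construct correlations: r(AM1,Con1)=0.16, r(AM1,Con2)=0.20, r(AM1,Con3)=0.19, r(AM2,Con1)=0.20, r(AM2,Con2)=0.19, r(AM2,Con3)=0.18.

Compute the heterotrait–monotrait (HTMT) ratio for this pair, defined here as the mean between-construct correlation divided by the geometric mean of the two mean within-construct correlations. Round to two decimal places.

Mean between = 1.12/6 = 0.1867.
Mean within-AM = 0.76/1 = 0.7600; mean within-Con = 1.46/3 = 0.4867.
Geometric mean = √(0.7600 × 0.4867) = 0.6082.
HTMT = 0.1867 / 0.6082 = 0.31.

0.31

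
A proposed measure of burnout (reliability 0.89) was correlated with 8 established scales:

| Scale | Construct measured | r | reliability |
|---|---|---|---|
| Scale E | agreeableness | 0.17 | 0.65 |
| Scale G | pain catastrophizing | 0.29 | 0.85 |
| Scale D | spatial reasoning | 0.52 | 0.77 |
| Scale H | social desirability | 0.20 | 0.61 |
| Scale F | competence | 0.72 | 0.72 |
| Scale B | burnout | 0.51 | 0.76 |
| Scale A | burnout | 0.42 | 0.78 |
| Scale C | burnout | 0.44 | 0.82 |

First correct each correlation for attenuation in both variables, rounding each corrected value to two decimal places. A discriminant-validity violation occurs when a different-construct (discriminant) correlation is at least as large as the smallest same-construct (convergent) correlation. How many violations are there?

Disattenuated r (r / √(r_scale · r_new)):
  Scale E (disc): 0.17 / √(0.65·0.89) = 0.22
  Scale G (disc): 0.29 / √(0.85·0.89) = 0.33
  Scale D (disc): 0.52 / √(0.77·0.89) = 0.63
  Scale H (disc): 0.20 / √(0.61·0.89) = 0.27
  Scale F (disc): 0.72 / √(0.72·0.89) = 0.90
  Scale B (conv): 0.51 / √(0.76·0.89) = 0.62
  Scale A (conv): 0.42 / √(0.78·0.89) = 0.50
  Scale C (conv): 0.44 / √(0.82·0.89) = 0.52
Smallest convergent = 0.50. Discriminant values: 0.22, 0.33, 0.63, 0.27, 0.90; count ≥ 0.50 → 2.

2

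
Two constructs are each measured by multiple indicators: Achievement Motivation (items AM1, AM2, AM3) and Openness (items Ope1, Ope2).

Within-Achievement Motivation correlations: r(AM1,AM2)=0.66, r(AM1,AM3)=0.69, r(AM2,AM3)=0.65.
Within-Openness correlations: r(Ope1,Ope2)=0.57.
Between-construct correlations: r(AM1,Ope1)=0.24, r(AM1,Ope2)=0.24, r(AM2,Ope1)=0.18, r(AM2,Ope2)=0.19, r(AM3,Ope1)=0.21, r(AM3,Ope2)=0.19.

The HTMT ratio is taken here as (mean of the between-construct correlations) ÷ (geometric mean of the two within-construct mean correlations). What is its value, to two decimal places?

Mean heterotrait r = 1.25/6 = 0.2083.
Mean within-AM = 2.00/3 = 0.6667; mean within-Ope = 0.57/1 = 0.5700.
Geometric mean = √(0.6667 × 0.5700) = 0.6165.
HTMT = 0.2083 / 0.6165 = 0.34.

0.34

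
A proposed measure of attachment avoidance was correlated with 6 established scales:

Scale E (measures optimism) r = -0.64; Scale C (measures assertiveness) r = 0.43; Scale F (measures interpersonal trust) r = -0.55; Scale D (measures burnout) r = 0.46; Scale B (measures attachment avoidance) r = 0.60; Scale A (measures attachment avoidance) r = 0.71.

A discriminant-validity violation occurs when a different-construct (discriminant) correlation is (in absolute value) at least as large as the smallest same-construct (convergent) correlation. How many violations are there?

Convergent (same construct = attachment avoidance): Scale B, Scale A.
Smallest convergent = 0.60. Discriminant |r|: 0.64, 0.43, 0.55, 0.46; count ≥ 0.60 → 1.

1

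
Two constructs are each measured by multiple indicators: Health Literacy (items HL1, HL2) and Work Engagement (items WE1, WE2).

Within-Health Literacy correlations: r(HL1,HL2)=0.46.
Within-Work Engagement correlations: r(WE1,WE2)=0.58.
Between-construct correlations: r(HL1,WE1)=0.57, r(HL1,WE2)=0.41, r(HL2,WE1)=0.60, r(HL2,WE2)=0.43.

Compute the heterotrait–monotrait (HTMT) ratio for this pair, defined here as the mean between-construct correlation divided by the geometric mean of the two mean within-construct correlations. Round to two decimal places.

0.97

Between-construct mean = 2.01/4 = 0.5025.
Mean within-HL = 0.46/1 = 0.4600; mean within-WE = 0.58/1 = 0.5800.
Geometric mean = √(0.4600 × 0.5800) = 0.5165.
HTMT = 0.5025 / 0.5165 = 0.97.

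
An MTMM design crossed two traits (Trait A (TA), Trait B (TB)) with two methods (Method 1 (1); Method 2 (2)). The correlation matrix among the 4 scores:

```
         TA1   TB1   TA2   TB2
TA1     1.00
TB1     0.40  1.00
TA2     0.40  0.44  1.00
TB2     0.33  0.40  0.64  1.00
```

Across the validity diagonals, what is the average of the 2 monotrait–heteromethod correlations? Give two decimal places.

0.40

Convergent values: 0.40, 0.40; mean = 0.80/2 = 0.40.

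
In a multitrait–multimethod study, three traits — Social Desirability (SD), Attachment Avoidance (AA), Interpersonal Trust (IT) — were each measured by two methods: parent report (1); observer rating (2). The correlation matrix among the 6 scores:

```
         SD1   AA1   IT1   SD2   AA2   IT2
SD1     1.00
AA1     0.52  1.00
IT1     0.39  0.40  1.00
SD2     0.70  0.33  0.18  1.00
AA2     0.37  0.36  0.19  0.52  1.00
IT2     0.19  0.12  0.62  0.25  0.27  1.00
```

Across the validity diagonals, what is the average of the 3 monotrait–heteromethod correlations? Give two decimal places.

Convergent values: 0.70, 0.36, 0.62; mean = 1.68/3 = 0.56.

0.56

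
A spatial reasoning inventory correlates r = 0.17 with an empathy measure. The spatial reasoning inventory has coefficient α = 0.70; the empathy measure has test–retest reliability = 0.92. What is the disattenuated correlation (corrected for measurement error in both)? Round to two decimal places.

r_true = r_obs / √(r_xx · r_yy) = 0.17 / √(0.70 × 0.92) = 0.17 / √0.6440 = 0.17 / 0.8025 ≈ 0.21.

0.21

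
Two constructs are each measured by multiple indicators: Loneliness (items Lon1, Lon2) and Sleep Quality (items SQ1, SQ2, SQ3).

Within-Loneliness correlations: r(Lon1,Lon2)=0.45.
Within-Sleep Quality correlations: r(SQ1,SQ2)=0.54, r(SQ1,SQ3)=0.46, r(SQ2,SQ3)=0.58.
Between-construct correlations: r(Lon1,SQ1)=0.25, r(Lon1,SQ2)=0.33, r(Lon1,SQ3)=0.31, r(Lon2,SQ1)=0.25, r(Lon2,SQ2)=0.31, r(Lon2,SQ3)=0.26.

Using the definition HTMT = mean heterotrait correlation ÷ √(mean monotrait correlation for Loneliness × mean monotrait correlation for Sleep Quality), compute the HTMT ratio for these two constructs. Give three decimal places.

0.585

Mean heterotrait r = 1.71/6 = 0.2850.
Mean within-Lon = 0.45/1 = 0.4500; mean within-SQ = 1.58/3 = 0.5267.
Geometric mean = √(0.4500 × 0.5267) = 0.4868.
HTMT = 0.2850 / 0.4868 = 0.585.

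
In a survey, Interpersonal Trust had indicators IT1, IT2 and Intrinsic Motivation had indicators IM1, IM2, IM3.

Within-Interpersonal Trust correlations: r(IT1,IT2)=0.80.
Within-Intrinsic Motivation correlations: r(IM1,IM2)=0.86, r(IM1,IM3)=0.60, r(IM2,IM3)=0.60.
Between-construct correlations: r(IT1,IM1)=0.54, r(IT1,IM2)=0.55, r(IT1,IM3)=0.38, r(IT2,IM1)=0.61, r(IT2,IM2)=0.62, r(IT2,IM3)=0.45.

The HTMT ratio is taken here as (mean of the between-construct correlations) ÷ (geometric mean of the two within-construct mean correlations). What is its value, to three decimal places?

Mean heterotrait r = 3.15/6 = 0.5250.
Mean within-IT = 0.80/1 = 0.8000; mean within-IM = 2.06/3 = 0.6867.
Geometric mean = √(0.8000 × 0.6867) = 0.7412.
HTMT = 0.5250 / 0.7412 = 0.708.

0.708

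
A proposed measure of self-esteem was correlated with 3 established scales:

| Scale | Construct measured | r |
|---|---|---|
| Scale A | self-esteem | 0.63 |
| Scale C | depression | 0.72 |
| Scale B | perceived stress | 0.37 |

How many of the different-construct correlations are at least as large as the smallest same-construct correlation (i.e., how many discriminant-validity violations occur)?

Convergent (same construct = self-esteem): Scale A.
Smallest convergent = 0.63. Discriminant values: 0.72, 0.37; count ≥ 0.63 → 1.

1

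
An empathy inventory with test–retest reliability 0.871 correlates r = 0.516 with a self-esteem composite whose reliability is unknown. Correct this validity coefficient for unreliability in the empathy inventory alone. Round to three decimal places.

0.553

Single correction: r_c = r_obs / √r_xx = 0.516 / √0.871 = 0.516 / 0.9333 ≈ 0.553.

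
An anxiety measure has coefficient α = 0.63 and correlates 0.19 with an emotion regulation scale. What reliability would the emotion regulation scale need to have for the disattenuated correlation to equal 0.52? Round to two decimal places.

0.21

r_true = r_obs / √(r_xx · r_yy) ⇒ 0.52 = 0.19 / √(0.63 · r_yy).
√(0.63 · r_yy) = 0.19 / 0.52 = 0.3654; 0.63 · r_yy = 0.1335; r_yy = 0.1335 / 0.63 ≈ 0.21.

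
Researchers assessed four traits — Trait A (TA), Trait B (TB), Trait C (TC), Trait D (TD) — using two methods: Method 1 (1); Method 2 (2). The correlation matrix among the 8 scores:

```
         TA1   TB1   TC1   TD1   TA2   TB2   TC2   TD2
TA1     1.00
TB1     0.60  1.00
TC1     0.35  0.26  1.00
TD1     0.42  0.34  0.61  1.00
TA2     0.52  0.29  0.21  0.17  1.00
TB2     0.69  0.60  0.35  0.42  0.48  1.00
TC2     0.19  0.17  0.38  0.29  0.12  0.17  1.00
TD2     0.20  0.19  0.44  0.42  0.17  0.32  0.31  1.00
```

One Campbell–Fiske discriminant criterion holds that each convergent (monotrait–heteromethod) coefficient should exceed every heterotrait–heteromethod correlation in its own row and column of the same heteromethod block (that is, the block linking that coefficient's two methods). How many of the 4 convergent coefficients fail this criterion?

Convergent coefficients and their comparison sets:
TA (methods 1·2): 0.52 vs {0.69, 0.29, 0.19, 0.21, 0.20, 0.17} → fail.
TB (methods 1·2): 0.60 vs {0.29, 0.69, 0.17, 0.35, 0.19, 0.42} → fail.
TC (methods 1·2): 0.38 vs {0.21, 0.19, 0.35, 0.17, 0.44, 0.29} → fail.
TD (methods 1·2): 0.42 vs {0.17, 0.20, 0.42, 0.19, 0.29, 0.44} → fail.
4 of 4 fail.

4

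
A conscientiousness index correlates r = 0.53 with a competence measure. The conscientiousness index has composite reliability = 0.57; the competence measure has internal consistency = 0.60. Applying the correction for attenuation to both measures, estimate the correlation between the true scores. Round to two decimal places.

0.91

r_true = r_obs / √(r_xx · r_yy) = 0.53 / √(0.57 × 0.60) = 0.53 / √0.3420 = 0.53 / 0.5848 ≈ 0.91.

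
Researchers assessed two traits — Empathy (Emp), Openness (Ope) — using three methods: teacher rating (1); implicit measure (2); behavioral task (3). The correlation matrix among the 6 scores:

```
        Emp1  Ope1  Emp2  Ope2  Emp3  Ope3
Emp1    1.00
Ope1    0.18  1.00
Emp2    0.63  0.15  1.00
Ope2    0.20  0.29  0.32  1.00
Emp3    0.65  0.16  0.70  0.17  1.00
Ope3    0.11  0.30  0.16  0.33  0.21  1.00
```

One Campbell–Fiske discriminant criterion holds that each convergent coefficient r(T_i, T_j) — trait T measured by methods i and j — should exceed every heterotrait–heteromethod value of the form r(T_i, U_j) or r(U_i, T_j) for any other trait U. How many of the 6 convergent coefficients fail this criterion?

Convergent coefficients and their comparison sets:
Emp (methods 1·2): 0.63 vs {0.20, 0.15} → pass.
Emp (methods 1·3): 0.65 vs {0.11, 0.16} → pass.
Emp (methods 2·3): 0.70 vs {0.16, 0.17} → pass.
Ope (methods 1·2): 0.29 vs {0.15, 0.20} → pass.
Ope (methods 1·3): 0.30 vs {0.16, 0.11} → pass.
Ope (methods 2·3): 0.33 vs {0.17, 0.16} → pass.
0 of 6 fail.

0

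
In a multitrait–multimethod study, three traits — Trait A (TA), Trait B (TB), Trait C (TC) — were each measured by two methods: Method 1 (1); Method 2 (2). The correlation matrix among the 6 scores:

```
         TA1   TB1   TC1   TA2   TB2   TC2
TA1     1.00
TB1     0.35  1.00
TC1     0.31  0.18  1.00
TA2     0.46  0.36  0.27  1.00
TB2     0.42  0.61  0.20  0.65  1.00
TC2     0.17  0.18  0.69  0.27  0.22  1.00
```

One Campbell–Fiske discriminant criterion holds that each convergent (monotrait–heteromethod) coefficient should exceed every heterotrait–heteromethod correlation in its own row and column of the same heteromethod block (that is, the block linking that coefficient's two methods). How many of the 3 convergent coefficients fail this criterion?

Checking each validity diagonal entry against its comparison values:
TA (methods 1·2): 0.46 vs {0.42, 0.36, 0.17, 0.27} → pass.
TB (methods 1·2): 0.61 vs {0.36, 0.42, 0.18, 0.20} → pass.
TC (methods 1·2): 0.69 vs {0.27, 0.17, 0.20, 0.18} → pass.
0 of 3 fail.

0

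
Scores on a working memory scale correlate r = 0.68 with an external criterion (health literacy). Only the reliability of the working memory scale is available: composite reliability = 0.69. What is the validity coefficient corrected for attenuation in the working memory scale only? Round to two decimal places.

0.82

Single correction: r_c = r_obs / √r_xx = 0.68 / √0.69 = 0.68 / 0.8307 ≈ 0.82.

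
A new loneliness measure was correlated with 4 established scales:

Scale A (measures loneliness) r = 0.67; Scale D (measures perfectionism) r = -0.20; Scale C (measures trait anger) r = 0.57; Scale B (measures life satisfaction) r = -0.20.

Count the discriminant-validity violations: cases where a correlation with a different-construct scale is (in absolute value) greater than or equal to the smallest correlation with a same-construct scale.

0

Convergent (same construct = loneliness): Scale A.
Smallest convergent = 0.67. Discriminant |r|: 0.20, 0.57, 0.20; count ≥ 0.67 → 0.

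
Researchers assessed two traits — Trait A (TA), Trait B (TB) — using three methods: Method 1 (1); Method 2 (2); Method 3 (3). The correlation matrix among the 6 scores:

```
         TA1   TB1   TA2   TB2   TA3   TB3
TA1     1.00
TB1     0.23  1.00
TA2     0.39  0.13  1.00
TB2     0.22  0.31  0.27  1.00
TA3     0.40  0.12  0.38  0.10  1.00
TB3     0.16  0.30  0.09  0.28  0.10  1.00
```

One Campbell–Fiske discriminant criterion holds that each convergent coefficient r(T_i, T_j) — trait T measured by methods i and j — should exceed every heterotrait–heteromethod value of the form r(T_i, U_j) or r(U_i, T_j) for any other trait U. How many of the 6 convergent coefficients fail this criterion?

0

Checking each validity diagonal entry against its comparison values:
TA (methods 1·2): 0.39 vs {0.22, 0.13} → pass.
TA (methods 1·3): 0.40 vs {0.16, 0.12} → pass.
TA (methods 2·3): 0.38 vs {0.09, 0.10} → pass.
TB (methods 1·2): 0.31 vs {0.13, 0.22} → pass.
TB (methods 1·3): 0.30 vs {0.12, 0.16} → pass.
TB (methods 2·3): 0.28 vs {0.10, 0.09} → pass.
0 of 6 fail.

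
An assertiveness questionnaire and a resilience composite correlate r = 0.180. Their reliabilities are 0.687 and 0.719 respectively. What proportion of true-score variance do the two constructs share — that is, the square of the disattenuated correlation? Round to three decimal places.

0.066

Disattenuated r = 0.180 / √(0.687 × 0.719) = 0.180 / 0.7028 = 0.2561.
Shared true-score variance = 0.2561² = 0.0656 ≈ 0.066.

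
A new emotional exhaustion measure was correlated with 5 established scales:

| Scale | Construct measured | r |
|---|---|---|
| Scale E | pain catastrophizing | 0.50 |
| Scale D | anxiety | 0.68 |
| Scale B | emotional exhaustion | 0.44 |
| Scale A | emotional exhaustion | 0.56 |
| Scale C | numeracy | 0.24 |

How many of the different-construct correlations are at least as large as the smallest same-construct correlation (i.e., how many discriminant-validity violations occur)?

2

Convergent (same construct = emotional exhaustion): Scale B, Scale A.
Smallest convergent = 0.44. Discriminant values: 0.50, 0.68, 0.24; count ≥ 0.44 → 2.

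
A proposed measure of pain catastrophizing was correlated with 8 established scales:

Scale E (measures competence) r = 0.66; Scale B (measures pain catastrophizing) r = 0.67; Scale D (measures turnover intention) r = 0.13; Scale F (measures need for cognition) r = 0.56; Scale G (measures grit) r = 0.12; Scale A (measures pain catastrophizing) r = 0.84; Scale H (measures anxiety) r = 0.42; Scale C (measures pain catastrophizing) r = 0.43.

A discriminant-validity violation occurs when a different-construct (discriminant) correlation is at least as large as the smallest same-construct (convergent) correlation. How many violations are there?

2

Convergent (same construct = pain catastrophizing): Scale B, Scale A, Scale C.
Smallest convergent = 0.43. Discriminant values: 0.66, 0.13, 0.56, 0.12, 0.42; count ≥ 0.43 → 2.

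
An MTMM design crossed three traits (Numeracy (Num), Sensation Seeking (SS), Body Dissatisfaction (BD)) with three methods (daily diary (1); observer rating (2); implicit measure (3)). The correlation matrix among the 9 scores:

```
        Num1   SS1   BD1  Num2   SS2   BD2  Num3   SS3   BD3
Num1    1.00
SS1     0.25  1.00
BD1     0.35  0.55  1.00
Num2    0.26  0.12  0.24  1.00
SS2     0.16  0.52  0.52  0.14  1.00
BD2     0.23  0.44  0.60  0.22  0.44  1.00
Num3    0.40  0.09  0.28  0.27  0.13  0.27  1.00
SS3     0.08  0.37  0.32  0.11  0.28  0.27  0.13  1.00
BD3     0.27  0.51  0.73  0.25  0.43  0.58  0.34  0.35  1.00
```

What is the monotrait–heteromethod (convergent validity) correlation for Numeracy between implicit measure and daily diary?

0.40

Same trait (Num), different methods: r(Num3, Num1) = 0.40.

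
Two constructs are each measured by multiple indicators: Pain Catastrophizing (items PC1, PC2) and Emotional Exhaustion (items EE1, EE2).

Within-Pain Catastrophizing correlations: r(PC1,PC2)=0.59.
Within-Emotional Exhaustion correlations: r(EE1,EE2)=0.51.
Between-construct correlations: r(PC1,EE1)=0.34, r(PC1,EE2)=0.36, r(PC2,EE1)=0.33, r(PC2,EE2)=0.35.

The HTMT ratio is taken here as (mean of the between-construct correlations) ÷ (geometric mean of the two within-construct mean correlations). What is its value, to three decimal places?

0.629

Mean heterotrait r = 1.38/4 = 0.3450.
Mean within-PC = 0.59/1 = 0.5900; mean within-EE = 0.51/1 = 0.5100.
Geometric mean = √(0.5900 × 0.5100) = 0.5485.
HTMT = 0.3450 / 0.5485 = 0.629.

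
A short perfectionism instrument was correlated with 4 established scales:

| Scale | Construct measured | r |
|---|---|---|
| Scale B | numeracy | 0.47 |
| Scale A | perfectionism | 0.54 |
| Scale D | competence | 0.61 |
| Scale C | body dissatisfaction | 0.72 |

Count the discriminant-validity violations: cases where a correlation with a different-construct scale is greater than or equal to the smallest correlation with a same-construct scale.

2

Convergent (same construct = perfectionism): Scale A.
Smallest convergent = 0.54. Discriminant values: 0.47, 0.61, 0.72; count ≥ 0.54 → 2.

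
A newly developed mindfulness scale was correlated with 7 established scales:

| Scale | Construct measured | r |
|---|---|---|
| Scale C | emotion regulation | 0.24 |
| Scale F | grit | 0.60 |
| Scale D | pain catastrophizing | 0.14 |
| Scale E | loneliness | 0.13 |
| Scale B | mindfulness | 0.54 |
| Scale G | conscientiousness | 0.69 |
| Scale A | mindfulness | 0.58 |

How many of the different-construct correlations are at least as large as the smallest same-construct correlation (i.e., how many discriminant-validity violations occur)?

Convergent (same construct = mindfulness): Scale B, Scale A.
Smallest convergent = 0.54. Discriminant values: 0.24, 0.60, 0.14, 0.13, 0.69; count ≥ 0.54 → 2.

2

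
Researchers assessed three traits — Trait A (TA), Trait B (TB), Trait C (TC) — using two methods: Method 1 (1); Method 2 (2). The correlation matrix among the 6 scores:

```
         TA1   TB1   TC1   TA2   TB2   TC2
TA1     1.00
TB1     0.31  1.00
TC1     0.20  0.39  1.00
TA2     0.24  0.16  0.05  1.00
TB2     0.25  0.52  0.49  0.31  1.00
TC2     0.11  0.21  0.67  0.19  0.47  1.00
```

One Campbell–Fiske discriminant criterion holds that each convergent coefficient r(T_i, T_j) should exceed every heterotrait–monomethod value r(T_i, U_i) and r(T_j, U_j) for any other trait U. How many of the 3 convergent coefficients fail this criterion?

1

Each convergent coefficient versus the relevant comparison correlations:
TA (methods 1·2): 0.24 vs {0.31, 0.31, 0.20, 0.19} → fail.
TB (methods 1·2): 0.52 vs {0.31, 0.31, 0.39, 0.47} → pass.
TC (methods 1·2): 0.67 vs {0.20, 0.19, 0.39, 0.47} → pass.
1 of 3 fail.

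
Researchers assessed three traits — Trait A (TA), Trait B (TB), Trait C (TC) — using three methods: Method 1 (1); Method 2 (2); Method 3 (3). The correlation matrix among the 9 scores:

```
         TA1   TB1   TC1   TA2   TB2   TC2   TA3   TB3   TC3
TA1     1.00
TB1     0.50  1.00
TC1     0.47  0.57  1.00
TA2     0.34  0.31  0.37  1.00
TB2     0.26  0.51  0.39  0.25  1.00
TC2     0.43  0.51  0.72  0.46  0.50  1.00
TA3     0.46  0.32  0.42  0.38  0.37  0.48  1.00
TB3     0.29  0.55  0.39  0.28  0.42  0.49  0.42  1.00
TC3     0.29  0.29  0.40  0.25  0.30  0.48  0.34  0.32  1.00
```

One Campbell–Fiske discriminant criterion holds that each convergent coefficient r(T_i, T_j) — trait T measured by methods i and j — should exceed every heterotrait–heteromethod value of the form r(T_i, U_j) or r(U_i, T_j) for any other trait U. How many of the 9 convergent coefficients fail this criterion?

6

Checking each validity diagonal entry against its comparison values:
TA (methods 1·2): 0.34 vs {0.26, 0.31, 0.43, 0.37} → fail.
TA (methods 1·3): 0.46 vs {0.29, 0.32, 0.29, 0.42} → pass.
TA (methods 2·3): 0.38 vs {0.28, 0.37, 0.25, 0.48} → fail.
TB (methods 1·2): 0.51 vs {0.31, 0.26, 0.51, 0.39} → fail.
TB (methods 1·3): 0.55 vs {0.32, 0.29, 0.29, 0.39} → pass.
TB (methods 2·3): 0.42 vs {0.37, 0.28, 0.30, 0.49} → fail.
TC (methods 1·2): 0.72 vs {0.37, 0.43, 0.39, 0.51} → pass.
TC (methods 1·3): 0.40 vs {0.42, 0.29, 0.39, 0.29} → fail.
TC (methods 2·3): 0.48 vs {0.48, 0.25, 0.49, 0.30} → fail.
6 of 9 fail.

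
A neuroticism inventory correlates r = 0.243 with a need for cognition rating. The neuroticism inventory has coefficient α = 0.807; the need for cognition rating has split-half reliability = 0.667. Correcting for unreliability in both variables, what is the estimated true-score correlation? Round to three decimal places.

0.331

r_true = r_obs / √(r_xx · r_yy) = 0.243 / √(0.807 × 0.667) = 0.243 / √0.538269 = 0.243 / 0.7337 ≈ 0.331.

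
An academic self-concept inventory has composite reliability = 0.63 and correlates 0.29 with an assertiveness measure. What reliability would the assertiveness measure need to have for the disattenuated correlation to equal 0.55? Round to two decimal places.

0.44

r_true = r_obs / √(r_xx · r_yy) ⇒ 0.55 = 0.29 / √(0.63 · r_yy).
√(0.63 · r_yy) = 0.29 / 0.55 = 0.5273; 0.63 · r_yy = 0.2780; r_yy = 0.2780 / 0.63 ≈ 0.44.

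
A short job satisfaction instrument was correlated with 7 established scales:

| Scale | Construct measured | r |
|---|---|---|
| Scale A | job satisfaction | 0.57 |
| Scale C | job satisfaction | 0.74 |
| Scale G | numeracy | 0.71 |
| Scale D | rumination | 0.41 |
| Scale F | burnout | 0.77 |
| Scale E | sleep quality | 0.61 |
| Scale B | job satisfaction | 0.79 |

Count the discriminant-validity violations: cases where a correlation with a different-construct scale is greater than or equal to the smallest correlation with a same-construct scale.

Convergent (same construct = job satisfaction): Scale A, Scale C, Scale B.
Smallest convergent = 0.57. Discriminant values: 0.71, 0.41, 0.77, 0.61; count ≥ 0.57 → 3.

3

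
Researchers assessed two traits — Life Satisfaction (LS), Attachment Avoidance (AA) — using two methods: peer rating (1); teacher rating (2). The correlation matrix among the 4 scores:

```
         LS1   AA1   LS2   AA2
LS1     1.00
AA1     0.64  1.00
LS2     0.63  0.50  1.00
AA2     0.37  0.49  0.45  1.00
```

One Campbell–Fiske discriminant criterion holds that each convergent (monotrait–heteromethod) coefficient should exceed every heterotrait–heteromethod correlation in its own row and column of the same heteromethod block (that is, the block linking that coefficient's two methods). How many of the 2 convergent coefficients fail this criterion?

Convergent coefficients and their comparison sets:
LS (methods 1·2): 0.63 vs {0.37, 0.50} → pass.
AA (methods 1·2): 0.49 vs {0.50, 0.37} → fail.
1 of 2 fail.

1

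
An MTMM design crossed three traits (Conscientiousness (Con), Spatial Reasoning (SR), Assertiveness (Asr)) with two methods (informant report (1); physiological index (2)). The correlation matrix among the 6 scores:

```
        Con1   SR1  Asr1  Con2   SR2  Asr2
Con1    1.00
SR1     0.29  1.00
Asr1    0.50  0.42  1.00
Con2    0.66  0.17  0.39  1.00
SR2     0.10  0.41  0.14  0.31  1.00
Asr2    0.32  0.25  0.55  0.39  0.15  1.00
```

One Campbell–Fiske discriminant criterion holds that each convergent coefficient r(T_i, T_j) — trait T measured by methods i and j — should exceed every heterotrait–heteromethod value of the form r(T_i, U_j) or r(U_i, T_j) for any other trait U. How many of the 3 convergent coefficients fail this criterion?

0

Checking each validity diagonal entry against its comparison values:
Con (methods 1·2): 0.66 vs {0.10, 0.17, 0.32, 0.39} → pass.
SR (methods 1·2): 0.41 vs {0.17, 0.10, 0.25, 0.14} → pass.
Asr (methods 1·2): 0.55 vs {0.39, 0.32, 0.14, 0.25} → pass.
0 of 3 fail.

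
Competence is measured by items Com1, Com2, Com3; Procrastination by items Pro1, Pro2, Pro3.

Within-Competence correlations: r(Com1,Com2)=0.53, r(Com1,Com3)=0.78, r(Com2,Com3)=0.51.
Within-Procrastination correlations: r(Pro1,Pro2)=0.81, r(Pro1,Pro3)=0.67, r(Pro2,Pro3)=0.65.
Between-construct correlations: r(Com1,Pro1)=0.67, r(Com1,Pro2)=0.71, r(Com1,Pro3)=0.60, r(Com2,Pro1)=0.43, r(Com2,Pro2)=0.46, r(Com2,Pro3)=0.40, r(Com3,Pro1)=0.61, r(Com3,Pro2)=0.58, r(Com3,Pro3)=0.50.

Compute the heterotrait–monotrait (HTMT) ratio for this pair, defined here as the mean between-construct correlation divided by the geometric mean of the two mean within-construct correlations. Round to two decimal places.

Mean between = 4.96/9 = 0.5511.
Mean within-Com = 1.82/3 = 0.6067; mean within-Pro = 2.13/3 = 0.7100.
Geometric mean = √(0.6067 × 0.7100) = 0.6563.
HTMT = 0.5511 / 0.6563 = 0.84.

0.84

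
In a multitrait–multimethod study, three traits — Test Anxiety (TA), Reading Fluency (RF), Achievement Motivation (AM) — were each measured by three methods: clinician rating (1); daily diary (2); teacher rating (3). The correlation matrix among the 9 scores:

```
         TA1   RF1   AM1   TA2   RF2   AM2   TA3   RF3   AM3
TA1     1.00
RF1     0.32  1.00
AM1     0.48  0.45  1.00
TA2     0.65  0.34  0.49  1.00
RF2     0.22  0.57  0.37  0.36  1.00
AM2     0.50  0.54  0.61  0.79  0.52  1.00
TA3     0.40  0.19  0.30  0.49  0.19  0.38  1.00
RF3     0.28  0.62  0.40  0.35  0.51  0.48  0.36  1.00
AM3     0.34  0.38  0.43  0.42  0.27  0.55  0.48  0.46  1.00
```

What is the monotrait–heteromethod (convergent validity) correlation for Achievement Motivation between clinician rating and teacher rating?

0.43

Same trait (AM), different methods: r(AM1, AM3) = 0.43.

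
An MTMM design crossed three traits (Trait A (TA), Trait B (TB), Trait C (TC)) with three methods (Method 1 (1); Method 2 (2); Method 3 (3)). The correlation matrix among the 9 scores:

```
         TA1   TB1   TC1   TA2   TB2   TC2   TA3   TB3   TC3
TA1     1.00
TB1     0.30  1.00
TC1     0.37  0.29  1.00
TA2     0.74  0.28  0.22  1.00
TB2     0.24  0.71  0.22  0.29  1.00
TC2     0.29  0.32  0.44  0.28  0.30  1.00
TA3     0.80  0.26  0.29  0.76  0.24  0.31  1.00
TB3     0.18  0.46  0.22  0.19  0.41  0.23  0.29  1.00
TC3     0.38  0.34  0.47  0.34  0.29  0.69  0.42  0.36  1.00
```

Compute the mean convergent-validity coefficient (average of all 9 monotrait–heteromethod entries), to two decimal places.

0.61

Convergent values: 0.74, 0.80, 0.76, 0.71, 0.46, 0.41, 0.44, 0.47, 0.69; mean = 5.48/9 = 0.61.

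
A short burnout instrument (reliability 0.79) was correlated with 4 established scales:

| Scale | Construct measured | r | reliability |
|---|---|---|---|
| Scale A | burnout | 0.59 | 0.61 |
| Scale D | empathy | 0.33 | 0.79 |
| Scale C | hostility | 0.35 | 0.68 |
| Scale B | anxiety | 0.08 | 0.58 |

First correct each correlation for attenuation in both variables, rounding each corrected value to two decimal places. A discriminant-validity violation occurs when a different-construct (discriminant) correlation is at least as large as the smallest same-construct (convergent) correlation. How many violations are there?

Disattenuated r (r / √(r_scale · r_new)):
  Scale A (conv): 0.59 / √(0.61·0.79) = 0.85
  Scale D (disc): 0.33 / √(0.79·0.79) = 0.42
  Scale C (disc): 0.35 / √(0.68·0.79) = 0.48
  Scale B (disc): 0.08 / √(0.58·0.79) = 0.12
Smallest convergent = 0.85. Discriminant values: 0.42, 0.48, 0.12; count ≥ 0.85 → 0.

0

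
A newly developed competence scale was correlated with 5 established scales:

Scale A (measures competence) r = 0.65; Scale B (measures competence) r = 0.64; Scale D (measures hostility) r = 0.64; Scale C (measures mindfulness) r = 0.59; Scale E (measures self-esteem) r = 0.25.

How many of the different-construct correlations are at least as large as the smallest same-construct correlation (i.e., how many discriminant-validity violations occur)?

Convergent (same construct = competence): Scale A, Scale B.
Smallest convergent = 0.64. Discriminant values: 0.64, 0.59, 0.25; count ≥ 0.64 → 1.

1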